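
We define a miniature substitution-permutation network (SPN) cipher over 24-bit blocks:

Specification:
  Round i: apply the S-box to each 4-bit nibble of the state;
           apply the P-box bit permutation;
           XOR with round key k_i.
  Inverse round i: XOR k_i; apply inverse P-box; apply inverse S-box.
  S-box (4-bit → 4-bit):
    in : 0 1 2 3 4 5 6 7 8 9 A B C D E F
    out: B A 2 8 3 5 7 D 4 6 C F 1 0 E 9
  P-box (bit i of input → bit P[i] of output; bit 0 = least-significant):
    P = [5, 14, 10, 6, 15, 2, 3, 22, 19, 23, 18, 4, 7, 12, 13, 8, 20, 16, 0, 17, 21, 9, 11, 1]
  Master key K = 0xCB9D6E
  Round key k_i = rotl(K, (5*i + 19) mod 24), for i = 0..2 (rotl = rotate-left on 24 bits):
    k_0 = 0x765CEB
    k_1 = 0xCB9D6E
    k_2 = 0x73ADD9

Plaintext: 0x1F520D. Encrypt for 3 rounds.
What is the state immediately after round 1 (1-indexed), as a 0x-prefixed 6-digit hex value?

0xA4FE6D

s_0 = plaintext = 0x1F520D
s_1 = Round(s_0, k_0) = 0xA4FE6D
s_2 = Round(s_1, k_1) = 0x5E14F0
s_3 = Round(s_2, k_2) = 0x9874B8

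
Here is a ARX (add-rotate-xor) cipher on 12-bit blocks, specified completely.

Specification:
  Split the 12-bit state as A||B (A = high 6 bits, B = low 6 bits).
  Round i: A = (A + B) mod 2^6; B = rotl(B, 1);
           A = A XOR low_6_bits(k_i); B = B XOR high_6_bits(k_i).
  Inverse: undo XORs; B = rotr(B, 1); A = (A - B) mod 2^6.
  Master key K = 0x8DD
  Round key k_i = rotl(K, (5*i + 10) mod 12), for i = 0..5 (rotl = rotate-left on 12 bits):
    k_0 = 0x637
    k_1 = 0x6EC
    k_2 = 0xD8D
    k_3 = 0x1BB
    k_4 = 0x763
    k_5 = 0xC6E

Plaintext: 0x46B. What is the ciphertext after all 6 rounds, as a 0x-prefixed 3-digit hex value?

0x8F4

s_0 = plaintext = 0x46B
s_1 = Round(s_0, k_0) = 0x2CF
s_2 = Round(s_1, k_1) = 0xD85
s_3 = Round(s_2, k_2) = 0xDBC
s_4 = Round(s_3, k_3) = 0x27F
s_5 = Round(s_4, k_4) = 0xAE2
s_6 = Round(s_5, k_5) = 0x8F4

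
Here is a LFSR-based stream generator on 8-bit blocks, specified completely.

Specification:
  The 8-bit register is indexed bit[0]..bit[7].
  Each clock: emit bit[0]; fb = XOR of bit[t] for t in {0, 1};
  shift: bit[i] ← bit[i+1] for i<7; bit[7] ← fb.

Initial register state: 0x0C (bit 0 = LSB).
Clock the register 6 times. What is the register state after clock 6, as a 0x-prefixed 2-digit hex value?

0x28

reg_0 = 0x0C
clock 1: out=0, reg = 0x06
clock 2: out=0, reg = 0x83
clock 3: out=1, reg = 0x41
clock 4: out=1, reg = 0xA0
clock 5: out=0, reg = 0x50
clock 6: out=0, reg = 0x28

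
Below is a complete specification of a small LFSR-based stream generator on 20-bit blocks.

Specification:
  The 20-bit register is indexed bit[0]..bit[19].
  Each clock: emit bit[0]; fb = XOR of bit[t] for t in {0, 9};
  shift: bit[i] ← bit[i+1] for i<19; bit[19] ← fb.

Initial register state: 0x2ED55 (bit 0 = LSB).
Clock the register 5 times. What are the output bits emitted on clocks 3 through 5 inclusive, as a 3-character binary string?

101

reg_0 = 0x2ED55
clock 1: out=1, reg = 0x976AA
clock 2: out=0, reg = 0xCBB55
clock 3: out=1, reg = 0x65DAA
clock 4: out=0, reg = 0x32ED5
clock 5: out=1, reg = 0x1976A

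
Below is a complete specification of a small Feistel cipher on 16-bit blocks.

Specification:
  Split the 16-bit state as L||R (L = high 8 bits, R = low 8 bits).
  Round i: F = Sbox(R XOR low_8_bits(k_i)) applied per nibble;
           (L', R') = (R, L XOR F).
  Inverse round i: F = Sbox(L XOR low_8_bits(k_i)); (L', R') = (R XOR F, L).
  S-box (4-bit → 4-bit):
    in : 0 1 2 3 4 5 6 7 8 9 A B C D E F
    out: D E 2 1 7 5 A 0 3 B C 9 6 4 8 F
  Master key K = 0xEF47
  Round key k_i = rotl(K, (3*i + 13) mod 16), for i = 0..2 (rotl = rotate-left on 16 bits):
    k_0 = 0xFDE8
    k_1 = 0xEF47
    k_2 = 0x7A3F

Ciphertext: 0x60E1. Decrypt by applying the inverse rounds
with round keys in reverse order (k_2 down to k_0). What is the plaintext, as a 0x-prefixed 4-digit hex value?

s_0 = ciphertext = 0x60E1
s_1 = InvRound(s_0, k_2) = 0xBE60
s_2 = InvRound(s_1, k_1) = 0x9BBE
s_3 = InvRound(s_2, k_0) = 0xBF9B

0xBF9B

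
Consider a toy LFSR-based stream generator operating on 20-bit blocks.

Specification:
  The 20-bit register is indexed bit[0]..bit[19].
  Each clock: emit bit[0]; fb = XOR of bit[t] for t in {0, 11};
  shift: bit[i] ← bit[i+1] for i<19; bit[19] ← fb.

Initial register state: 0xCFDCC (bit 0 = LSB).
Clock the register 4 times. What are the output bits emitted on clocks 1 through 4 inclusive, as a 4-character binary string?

0011

reg_0 = 0xCFDCC
clock 1: out=0, reg = 0xE7EE6
clock 2: out=0, reg = 0xF3F73
clock 3: out=1, reg = 0x79FB9
clock 4: out=1, reg = 0x3CFDC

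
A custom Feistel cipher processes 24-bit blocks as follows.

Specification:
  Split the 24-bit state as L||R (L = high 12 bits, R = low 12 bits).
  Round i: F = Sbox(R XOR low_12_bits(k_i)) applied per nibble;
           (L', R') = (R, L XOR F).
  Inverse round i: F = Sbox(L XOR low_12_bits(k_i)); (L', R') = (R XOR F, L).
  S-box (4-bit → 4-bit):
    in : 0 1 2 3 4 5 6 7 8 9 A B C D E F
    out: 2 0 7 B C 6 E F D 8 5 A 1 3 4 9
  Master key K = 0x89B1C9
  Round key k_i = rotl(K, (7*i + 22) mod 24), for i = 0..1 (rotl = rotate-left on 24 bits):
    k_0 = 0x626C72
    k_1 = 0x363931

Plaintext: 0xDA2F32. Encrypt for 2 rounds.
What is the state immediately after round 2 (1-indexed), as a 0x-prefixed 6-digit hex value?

s_0 = plaintext = 0xDA2F32
s_1 = Round(s_0, k_0) = 0xF32660
s_2 = Round(s_1, k_1) = 0x660652

0x660652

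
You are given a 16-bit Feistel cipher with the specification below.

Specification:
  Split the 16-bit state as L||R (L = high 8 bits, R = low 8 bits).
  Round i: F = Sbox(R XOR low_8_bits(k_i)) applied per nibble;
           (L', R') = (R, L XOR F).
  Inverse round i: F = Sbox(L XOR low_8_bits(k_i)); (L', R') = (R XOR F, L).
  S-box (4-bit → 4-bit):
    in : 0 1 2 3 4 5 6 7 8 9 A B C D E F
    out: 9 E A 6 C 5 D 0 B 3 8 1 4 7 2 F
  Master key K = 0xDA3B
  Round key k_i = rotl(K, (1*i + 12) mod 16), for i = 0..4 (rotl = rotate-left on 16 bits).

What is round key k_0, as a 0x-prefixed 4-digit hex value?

K = 0xDA3B
k_0 = rotl(K, (1*0+12) mod 16) = rotl(K, 12) = 0xBDA3

0xBDA3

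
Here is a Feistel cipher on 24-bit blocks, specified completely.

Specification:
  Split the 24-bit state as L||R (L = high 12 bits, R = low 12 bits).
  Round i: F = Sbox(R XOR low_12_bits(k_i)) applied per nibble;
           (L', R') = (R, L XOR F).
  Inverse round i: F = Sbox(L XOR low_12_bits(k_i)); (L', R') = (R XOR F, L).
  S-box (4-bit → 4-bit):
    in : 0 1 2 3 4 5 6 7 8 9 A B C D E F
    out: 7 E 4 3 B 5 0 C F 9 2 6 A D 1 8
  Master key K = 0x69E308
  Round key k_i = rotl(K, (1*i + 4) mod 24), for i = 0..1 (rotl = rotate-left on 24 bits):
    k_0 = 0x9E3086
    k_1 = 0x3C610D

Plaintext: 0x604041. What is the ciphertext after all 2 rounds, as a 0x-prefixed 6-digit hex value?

s_0 = plaintext = 0x604041
s_1 = Round(s_0, k_0) = 0x0411A8
s_2 = Round(s_1, k_1) = 0x1A8764

0x1A8764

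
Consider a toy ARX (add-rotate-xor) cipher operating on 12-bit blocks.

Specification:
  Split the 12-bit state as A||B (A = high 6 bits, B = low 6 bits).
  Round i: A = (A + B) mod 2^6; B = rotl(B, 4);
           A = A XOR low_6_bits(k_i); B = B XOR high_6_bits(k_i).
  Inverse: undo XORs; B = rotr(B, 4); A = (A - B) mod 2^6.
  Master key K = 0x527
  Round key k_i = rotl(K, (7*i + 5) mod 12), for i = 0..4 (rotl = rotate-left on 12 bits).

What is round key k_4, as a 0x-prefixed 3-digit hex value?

K = 0x527
k_0 = rotl(K, (7*0+5) mod 12) = rotl(K, 5) = 0x4EA
k_1 = rotl(K, (7*1+5) mod 12) = rotl(K, 0) = 0x527
k_2 = rotl(K, (7*2+5) mod 12) = rotl(K, 7) = 0x3A9
k_3 = rotl(K, (7*3+5) mod 12) = rotl(K, 2) = 0x49D
k_4 = rotl(K, (7*4+5) mod 12) = rotl(K, 9) = 0xEA4

0xEA4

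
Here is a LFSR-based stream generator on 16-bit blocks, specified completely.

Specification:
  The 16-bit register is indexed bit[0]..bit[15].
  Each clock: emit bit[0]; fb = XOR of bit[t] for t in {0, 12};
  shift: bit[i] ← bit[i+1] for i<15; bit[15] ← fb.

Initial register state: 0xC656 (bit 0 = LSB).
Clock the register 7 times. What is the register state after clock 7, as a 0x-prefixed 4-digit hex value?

reg_0 = 0xC656
clock 1: out=0, reg = 0x632B
clock 2: out=1, reg = 0xB195
clock 3: out=1, reg = 0x58CA
clock 4: out=0, reg = 0xAC65
clock 5: out=1, reg = 0xD632
clock 6: out=0, reg = 0xEB19
clock 7: out=1, reg = 0xF58C

0xF58C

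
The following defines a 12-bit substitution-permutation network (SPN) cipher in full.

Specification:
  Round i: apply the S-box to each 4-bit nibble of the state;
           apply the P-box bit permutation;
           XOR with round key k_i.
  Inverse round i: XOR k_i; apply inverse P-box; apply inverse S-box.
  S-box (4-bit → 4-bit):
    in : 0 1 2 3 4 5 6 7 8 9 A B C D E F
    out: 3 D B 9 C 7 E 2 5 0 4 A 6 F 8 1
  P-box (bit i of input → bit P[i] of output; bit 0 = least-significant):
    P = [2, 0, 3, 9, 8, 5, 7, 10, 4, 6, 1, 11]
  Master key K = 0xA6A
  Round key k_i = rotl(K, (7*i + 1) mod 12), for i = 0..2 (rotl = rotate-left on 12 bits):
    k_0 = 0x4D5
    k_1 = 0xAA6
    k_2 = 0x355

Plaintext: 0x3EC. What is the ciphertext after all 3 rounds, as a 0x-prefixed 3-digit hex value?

s_0 = plaintext = 0x3EC
s_1 = Round(s_0, k_0) = 0x8CC
s_2 = Round(s_1, k_1) = 0xA1D
s_3 = Round(s_2, k_2) = 0x4DA

0x4DA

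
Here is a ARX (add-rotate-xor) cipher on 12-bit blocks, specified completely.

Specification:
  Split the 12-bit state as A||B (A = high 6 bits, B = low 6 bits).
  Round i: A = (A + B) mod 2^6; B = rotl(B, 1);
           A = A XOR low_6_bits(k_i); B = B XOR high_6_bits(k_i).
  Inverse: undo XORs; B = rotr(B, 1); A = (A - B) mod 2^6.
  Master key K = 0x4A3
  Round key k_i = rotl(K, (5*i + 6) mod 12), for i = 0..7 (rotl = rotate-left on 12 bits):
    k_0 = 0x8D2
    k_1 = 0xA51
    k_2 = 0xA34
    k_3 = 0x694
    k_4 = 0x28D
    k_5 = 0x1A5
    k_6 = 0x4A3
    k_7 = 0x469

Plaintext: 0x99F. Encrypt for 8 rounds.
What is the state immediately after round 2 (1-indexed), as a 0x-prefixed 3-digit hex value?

s_0 = plaintext = 0x99F
s_1 = Round(s_0, k_0) = 0x5DD
s_2 = Round(s_1, k_1) = 0x953
s_3 = Round(s_2, k_2) = 0x30E
s_4 = Round(s_3, k_3) = 0x386
s_5 = Round(s_4, k_4) = 0x646
s_6 = Round(s_5, k_5) = 0xE8A
s_7 = Round(s_6, k_6) = 0x9C6
s_8 = Round(s_7, k_7) = 0x11D

0x953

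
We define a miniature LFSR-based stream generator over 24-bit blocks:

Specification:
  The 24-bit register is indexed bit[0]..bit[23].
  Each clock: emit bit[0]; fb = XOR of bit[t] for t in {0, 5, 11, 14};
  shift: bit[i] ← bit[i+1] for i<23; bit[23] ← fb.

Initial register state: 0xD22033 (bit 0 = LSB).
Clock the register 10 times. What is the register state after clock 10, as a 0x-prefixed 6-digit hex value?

0x0FB488

reg_0 = 0xD22033
clock 1: out=1, reg = 0x691019
clock 2: out=1, reg = 0xB4880C
clock 3: out=0, reg = 0xDA4406
clock 4: out=0, reg = 0xED2203
clock 5: out=1, reg = 0xF69101
clock 6: out=1, reg = 0xFB4880
clock 7: out=0, reg = 0x7DA440
clock 8: out=0, reg = 0x3ED220
clock 9: out=0, reg = 0x1F6910
clock 10: out=0, reg = 0x0FB488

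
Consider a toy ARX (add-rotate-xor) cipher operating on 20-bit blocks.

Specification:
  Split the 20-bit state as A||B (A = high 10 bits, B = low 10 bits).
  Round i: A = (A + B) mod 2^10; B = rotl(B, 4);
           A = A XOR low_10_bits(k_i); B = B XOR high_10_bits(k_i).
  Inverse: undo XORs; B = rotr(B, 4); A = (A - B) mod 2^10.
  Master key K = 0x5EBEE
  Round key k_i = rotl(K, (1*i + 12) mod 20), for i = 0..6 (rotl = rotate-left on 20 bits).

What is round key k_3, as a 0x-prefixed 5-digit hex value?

0x72F5F

K = 0x5EBEE
k_0 = rotl(K, (1*0+12) mod 20) = rotl(K, 12) = 0xEE5EB
k_1 = rotl(K, (1*1+12) mod 20) = rotl(K, 13) = 0xDCBD7
k_2 = rotl(K, (1*2+12) mod 20) = rotl(K, 14) = 0xB97AF
k_3 = rotl(K, (1*3+12) mod 20) = rotl(K, 15) = 0x72F5F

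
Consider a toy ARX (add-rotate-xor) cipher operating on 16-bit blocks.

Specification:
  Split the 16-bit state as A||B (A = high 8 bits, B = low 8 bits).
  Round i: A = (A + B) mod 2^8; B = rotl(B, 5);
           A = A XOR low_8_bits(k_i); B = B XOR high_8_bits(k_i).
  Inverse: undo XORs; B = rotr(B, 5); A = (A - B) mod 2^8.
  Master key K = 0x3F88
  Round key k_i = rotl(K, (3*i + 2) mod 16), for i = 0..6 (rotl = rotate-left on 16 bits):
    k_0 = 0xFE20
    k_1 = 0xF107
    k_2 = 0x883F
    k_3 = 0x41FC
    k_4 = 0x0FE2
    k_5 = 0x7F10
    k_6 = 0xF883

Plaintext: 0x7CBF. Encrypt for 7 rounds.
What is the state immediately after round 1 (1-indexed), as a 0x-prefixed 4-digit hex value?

s_0 = plaintext = 0x7CBF
s_1 = Round(s_0, k_0) = 0x1B09
s_2 = Round(s_1, k_1) = 0x23D0
s_3 = Round(s_2, k_2) = 0xCC92
s_4 = Round(s_3, k_3) = 0xA213
s_5 = Round(s_4, k_4) = 0x576D
s_6 = Round(s_5, k_5) = 0xD4D2
s_7 = Round(s_6, k_6) = 0x25A2

0x1B09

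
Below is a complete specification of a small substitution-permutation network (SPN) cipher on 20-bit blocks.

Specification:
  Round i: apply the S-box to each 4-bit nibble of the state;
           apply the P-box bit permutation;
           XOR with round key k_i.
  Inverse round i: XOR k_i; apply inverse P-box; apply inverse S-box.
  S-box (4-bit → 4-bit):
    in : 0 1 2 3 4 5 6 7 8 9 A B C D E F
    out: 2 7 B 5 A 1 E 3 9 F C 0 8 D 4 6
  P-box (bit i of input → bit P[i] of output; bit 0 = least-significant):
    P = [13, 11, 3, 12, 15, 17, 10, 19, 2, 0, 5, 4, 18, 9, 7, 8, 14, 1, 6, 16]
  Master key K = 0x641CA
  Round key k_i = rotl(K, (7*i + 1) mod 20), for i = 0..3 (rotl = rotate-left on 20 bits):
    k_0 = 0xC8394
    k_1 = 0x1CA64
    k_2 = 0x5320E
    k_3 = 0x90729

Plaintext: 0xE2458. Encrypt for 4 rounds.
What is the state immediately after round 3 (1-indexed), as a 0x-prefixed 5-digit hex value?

s_0 = plaintext = 0xE2458
s_1 = Round(s_0, k_0) = 0x830C5
s_2 = Round(s_1, k_1) = 0xCAAE5
s_3 = Round(s_2, k_2) = 0x417BE
s_4 = Round(s_3, k_3) = 0xC05A6

0x417BE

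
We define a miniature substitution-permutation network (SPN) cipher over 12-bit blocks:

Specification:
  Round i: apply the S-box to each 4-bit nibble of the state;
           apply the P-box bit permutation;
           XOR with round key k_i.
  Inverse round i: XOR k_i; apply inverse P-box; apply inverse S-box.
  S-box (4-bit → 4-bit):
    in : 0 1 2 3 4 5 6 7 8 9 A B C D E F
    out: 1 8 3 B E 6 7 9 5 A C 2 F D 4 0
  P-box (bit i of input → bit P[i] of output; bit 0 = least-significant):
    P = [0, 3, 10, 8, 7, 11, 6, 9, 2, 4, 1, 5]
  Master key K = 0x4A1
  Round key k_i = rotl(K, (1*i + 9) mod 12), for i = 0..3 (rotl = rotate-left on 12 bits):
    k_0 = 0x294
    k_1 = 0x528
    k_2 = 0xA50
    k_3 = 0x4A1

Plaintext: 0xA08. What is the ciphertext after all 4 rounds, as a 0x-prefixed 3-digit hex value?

0xCFC

s_0 = plaintext = 0xA08
s_1 = Round(s_0, k_0) = 0x637
s_2 = Round(s_1, k_1) = 0xEBF
s_3 = Round(s_2, k_2) = 0x252
s_4 = Round(s_3, k_3) = 0xCFC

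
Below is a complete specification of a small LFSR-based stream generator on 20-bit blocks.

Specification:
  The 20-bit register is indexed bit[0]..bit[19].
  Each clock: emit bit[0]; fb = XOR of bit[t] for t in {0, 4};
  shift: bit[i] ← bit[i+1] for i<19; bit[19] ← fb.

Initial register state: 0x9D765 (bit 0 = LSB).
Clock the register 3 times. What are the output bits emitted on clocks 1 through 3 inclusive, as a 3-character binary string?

reg_0 = 0x9D765
clock 1: out=1, reg = 0xCEBB2
clock 2: out=0, reg = 0xE75D9
clock 3: out=1, reg = 0x73AEC

101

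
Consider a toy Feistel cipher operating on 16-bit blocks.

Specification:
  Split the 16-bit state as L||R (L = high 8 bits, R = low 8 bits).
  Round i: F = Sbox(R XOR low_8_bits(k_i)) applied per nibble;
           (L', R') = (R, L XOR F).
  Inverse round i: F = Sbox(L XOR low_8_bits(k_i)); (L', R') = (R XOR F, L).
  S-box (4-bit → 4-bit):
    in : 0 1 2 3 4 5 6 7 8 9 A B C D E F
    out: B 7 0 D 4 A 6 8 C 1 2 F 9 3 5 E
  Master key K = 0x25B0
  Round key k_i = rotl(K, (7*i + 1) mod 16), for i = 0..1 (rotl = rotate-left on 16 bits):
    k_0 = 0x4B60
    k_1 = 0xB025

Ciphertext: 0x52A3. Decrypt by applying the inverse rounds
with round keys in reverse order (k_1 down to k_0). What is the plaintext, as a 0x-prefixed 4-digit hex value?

0x1D2B

s_0 = ciphertext = 0x52A3
s_1 = InvRound(s_0, k_1) = 0x2B52
s_2 = InvRound(s_1, k_0) = 0x1D2B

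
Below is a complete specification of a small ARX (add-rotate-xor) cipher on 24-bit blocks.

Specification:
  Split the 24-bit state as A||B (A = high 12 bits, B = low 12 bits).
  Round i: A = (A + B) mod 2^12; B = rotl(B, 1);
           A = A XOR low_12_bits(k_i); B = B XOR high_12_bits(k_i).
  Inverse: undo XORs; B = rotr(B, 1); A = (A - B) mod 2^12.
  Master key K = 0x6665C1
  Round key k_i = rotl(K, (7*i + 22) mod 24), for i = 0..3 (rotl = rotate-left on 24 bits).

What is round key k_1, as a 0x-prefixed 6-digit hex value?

0xCCB82C

K = 0x6665C1
k_0 = rotl(K, (7*0+22) mod 24) = rotl(K, 22) = 0x599970
k_1 = rotl(K, (7*1+22) mod 24) = rotl(K, 5) = 0xCCB82C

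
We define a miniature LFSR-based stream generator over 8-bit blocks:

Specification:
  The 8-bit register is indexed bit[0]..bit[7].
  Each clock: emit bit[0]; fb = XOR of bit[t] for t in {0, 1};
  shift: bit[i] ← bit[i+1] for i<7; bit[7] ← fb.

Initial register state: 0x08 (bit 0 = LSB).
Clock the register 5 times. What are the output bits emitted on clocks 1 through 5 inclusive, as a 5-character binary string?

reg_0 = 0x08
clock 1: out=0, reg = 0x04
clock 2: out=0, reg = 0x02
clock 3: out=0, reg = 0x81
clock 4: out=1, reg = 0xC0
clock 5: out=0, reg = 0x60

00010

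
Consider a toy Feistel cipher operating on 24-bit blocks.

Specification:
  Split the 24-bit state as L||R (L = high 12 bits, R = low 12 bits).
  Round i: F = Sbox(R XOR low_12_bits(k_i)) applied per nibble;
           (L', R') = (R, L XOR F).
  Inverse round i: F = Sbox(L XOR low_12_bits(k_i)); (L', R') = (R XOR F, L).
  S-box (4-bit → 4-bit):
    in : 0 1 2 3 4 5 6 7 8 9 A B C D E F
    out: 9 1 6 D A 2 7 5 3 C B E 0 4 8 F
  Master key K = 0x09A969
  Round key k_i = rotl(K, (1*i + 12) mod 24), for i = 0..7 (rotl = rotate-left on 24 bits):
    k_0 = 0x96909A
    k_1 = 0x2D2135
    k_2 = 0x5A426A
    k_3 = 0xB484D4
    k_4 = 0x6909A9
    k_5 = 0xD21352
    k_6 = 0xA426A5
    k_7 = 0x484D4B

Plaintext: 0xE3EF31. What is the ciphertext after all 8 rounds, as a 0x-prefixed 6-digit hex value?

0xADDD01

s_0 = plaintext = 0xE3EF31
s_1 = Round(s_0, k_0) = 0xF31180
s_2 = Round(s_1, k_1) = 0x1806D3
s_3 = Round(s_2, k_2) = 0x6D3B6C
s_4 = Round(s_3, k_3) = 0xB6C930
s_5 = Round(s_4, k_4) = 0x9302A0
s_6 = Round(s_5, k_5) = 0x2A08C6
s_7 = Round(s_6, k_6) = 0x8C6ADD
s_8 = Round(s_7, k_7) = 0xADDD01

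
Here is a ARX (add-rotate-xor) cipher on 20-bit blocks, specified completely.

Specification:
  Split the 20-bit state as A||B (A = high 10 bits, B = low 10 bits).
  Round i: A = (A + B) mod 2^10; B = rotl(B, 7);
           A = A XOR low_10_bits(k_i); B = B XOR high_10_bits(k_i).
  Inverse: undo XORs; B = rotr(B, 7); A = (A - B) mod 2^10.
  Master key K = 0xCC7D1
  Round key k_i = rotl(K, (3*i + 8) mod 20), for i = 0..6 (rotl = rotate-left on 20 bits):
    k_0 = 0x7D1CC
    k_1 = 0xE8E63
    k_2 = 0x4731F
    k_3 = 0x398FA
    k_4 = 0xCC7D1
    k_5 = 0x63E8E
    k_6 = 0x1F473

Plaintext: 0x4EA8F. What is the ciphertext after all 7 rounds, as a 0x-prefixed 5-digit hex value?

s_0 = plaintext = 0x4EA8F
s_1 = Round(s_0, k_0) = 0x81625
s_2 = Round(s_1, k_1) = 0x92567
s_3 = Round(s_2, k_2) = 0x2BEB0
s_4 = Round(s_3, k_3) = 0xE94B0
s_5 = Round(s_4, k_4) = 0xE1327
s_6 = Round(s_5, k_5) = 0x0966B
s_7 = Round(s_6, k_6) = 0xB8DB0

0xB8DB0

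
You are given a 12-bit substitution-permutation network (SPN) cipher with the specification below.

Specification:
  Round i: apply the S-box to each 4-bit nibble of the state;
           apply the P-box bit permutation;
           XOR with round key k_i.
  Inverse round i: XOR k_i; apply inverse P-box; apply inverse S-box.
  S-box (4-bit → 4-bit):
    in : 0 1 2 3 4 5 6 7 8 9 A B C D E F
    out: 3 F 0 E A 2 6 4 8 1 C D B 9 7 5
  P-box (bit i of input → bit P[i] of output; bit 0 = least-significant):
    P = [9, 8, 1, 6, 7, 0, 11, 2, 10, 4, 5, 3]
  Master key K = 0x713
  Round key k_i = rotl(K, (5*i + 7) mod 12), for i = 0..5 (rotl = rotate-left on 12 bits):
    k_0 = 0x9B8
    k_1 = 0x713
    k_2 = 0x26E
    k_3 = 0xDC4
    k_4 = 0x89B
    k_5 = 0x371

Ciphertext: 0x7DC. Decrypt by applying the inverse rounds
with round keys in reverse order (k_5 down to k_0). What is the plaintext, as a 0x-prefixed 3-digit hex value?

s_0 = ciphertext = 0x7DC
s_1 = InvRound(s_0, k_5) = 0xBC2
s_2 = InvRound(s_1, k_4) = 0x45C
s_3 = InvRound(s_2, k_3) = 0x4F5
s_4 = InvRound(s_3, k_2) = 0xC0F
s_5 = InvRound(s_4, k_1) = 0x4A0
s_6 = InvRound(s_5, k_0) = 0xC75

0xC75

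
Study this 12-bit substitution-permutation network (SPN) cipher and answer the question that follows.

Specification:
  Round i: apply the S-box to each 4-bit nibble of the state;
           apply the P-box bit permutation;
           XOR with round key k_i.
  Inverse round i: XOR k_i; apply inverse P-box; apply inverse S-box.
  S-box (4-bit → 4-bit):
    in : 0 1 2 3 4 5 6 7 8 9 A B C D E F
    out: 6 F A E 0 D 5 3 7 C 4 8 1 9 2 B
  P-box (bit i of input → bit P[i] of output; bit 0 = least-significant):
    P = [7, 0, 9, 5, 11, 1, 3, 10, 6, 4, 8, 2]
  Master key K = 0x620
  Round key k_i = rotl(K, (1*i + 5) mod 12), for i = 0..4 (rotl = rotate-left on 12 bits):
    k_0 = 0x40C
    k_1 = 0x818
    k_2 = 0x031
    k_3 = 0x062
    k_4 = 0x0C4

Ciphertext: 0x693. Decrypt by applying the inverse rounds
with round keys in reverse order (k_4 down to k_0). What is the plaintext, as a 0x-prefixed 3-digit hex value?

s_0 = ciphertext = 0x693
s_1 = InvRound(s_0, k_4) = 0xF20
s_2 = InvRound(s_1, k_3) = 0x6FA
s_3 = InvRound(s_2, k_2) = 0xC38
s_4 = InvRound(s_3, k_1) = 0x4BB
s_5 = InvRound(s_4, k_0) = 0x2EF

0x2EF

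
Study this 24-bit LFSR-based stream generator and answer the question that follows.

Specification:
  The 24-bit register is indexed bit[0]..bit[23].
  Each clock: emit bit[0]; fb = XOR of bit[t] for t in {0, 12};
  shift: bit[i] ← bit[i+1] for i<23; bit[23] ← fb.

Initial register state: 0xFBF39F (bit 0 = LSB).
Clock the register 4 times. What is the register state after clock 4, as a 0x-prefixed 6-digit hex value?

reg_0 = 0xFBF39F
clock 1: out=1, reg = 0x7DF9CF
clock 2: out=1, reg = 0x3EFCE7
clock 3: out=1, reg = 0x1F7E73
clock 4: out=1, reg = 0x0FBF39

0x0FBF39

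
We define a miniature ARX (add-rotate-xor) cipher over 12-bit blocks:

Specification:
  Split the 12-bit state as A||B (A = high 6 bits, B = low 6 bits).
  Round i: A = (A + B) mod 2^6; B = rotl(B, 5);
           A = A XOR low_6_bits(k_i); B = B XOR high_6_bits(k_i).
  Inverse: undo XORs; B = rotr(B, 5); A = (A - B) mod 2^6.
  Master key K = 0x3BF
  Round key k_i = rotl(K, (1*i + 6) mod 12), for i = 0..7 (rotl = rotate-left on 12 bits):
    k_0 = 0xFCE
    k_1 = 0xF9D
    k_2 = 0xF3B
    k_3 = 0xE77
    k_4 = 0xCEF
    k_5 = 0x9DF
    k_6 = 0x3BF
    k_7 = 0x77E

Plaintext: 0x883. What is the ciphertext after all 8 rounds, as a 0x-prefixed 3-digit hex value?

0xD52

s_0 = plaintext = 0x883
s_1 = Round(s_0, k_0) = 0xADE
s_2 = Round(s_1, k_1) = 0x531
s_3 = Round(s_2, k_2) = 0xF84
s_4 = Round(s_3, k_3) = 0xD7B
s_5 = Round(s_4, k_4) = 0x7CE
s_6 = Round(s_5, k_5) = 0xCA0
s_7 = Round(s_6, k_6) = 0xB5E
s_8 = Round(s_7, k_7) = 0xD52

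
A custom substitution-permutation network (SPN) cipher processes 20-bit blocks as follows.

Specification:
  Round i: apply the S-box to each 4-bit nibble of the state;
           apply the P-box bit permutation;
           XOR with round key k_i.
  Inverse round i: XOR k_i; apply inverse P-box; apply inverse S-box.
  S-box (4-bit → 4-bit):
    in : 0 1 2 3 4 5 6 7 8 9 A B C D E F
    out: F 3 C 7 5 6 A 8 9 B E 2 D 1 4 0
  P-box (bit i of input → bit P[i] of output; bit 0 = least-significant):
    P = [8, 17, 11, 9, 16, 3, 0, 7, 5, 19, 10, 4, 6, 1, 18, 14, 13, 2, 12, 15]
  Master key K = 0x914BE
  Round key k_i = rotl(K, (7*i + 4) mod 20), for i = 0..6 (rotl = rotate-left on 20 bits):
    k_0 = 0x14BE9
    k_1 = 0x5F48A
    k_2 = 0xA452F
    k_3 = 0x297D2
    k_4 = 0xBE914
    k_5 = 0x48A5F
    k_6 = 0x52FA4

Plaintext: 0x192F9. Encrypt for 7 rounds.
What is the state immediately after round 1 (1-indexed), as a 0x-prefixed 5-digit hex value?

0x32CBF

s_0 = plaintext = 0x192F9
s_1 = Round(s_0, k_0) = 0x32CBF
s_2 = Round(s_1, k_1) = 0x180B6
s_3 = Round(s_2, k_2) = 0x02353
s_4 = Round(s_3, k_3) = 0xC6AFF
s_5 = Round(s_4, k_4) = 0x31D06
s_6 = Round(s_5, k_5) = 0x7B8B0
s_7 = Round(s_6, k_6) = 0x7A49E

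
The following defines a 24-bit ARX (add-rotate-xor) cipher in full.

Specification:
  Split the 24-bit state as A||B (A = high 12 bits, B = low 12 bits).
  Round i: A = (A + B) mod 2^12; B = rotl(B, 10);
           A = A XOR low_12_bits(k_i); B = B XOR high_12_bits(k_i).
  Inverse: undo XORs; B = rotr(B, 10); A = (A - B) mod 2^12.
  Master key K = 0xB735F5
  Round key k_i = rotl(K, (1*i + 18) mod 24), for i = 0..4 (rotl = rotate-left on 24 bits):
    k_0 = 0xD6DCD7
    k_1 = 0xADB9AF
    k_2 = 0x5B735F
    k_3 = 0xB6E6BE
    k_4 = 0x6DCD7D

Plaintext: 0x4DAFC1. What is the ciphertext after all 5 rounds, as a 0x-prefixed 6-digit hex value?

s_0 = plaintext = 0x4DAFC1
s_1 = Round(s_0, k_0) = 0x84CA9D
s_2 = Round(s_1, k_1) = 0xB46C7C
s_3 = Round(s_2, k_2) = 0x49D6A8
s_4 = Round(s_3, k_3) = 0xDFBAC4
s_5 = Round(s_4, k_4) = 0x5C246D

0x5C246D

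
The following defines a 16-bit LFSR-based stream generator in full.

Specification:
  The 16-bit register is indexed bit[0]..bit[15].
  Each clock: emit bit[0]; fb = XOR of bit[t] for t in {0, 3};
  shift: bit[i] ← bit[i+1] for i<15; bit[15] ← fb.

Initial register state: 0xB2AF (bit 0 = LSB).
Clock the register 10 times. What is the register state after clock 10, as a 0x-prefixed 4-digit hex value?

0x3EAC

reg_0 = 0xB2AF
clock 1: out=1, reg = 0x5957
clock 2: out=1, reg = 0xACAB
clock 3: out=1, reg = 0x5655
clock 4: out=1, reg = 0xAB2A
clock 5: out=0, reg = 0xD595
clock 6: out=1, reg = 0xEACA
clock 7: out=0, reg = 0xF565
clock 8: out=1, reg = 0xFAB2
clock 9: out=0, reg = 0x7D59
clock 10: out=1, reg = 0x3EAC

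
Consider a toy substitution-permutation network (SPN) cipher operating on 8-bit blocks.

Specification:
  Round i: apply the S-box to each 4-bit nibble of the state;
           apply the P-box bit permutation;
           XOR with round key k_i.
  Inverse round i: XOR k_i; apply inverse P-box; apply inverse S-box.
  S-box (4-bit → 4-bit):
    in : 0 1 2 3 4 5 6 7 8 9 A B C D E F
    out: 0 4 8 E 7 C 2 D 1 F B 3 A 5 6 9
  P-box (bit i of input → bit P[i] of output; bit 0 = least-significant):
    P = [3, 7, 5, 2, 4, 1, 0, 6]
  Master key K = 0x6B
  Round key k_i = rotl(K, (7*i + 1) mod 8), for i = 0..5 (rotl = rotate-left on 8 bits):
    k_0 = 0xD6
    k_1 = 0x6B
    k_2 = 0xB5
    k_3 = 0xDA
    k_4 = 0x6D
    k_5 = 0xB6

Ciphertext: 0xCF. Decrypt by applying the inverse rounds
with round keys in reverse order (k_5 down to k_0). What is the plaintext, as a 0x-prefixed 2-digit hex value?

s_0 = ciphertext = 0xCF
s_1 = InvRound(s_0, k_5) = 0x7D
s_2 = InvRound(s_1, k_4) = 0x80
s_3 = InvRound(s_2, k_3) = 0xA8
s_4 = InvRound(s_3, k_2) = 0xDF
s_5 = InvRound(s_4, k_1) = 0x83
s_6 = InvRound(s_5, k_0) = 0x72

0x72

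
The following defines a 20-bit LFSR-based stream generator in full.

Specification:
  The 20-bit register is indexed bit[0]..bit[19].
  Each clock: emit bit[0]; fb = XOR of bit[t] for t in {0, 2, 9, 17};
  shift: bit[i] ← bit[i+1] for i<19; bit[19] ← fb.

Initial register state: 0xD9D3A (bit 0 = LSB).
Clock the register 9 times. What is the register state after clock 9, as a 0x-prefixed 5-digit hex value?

reg_0 = 0xD9D3A
clock 1: out=0, reg = 0x6CE9D
clock 2: out=1, reg = 0x3674E
clock 3: out=0, reg = 0x9B3A7
clock 4: out=1, reg = 0xCD9D3
clock 5: out=1, reg = 0xE6CE9
clock 6: out=1, reg = 0x73674
clock 7: out=0, reg = 0xB9B3A
clock 8: out=0, reg = 0x5CD9D
clock 9: out=1, reg = 0x2E6CE

0x2E6CE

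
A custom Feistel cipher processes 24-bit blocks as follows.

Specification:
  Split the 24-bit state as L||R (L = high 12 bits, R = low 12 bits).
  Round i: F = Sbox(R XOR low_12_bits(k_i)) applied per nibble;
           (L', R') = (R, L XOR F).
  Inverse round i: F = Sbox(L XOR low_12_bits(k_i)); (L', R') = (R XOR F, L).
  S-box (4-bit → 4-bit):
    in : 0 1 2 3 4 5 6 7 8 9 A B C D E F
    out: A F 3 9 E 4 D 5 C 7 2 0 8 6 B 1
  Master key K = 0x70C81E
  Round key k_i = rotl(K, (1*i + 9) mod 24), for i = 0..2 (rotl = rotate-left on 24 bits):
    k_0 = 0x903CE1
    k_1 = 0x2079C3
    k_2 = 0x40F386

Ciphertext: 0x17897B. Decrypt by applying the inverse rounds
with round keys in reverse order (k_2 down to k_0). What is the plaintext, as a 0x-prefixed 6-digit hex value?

0x46A851

s_0 = ciphertext = 0x17897B
s_1 = InvRound(s_0, k_2) = 0xA60178
s_2 = InvRound(s_1, k_1) = 0x851A60
s_3 = InvRound(s_2, k_0) = 0x46A851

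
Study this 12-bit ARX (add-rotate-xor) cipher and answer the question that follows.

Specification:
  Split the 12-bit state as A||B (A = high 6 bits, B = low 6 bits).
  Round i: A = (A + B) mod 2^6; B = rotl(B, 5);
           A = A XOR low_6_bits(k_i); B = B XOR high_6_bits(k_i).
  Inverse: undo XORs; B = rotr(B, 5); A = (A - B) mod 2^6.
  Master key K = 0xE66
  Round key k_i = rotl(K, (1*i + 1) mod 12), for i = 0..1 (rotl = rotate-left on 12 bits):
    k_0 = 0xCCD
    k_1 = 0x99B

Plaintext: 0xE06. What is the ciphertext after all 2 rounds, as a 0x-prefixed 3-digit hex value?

s_0 = plaintext = 0xE06
s_1 = Round(s_0, k_0) = 0xCF0
s_2 = Round(s_1, k_1) = 0xE3E

0xE3E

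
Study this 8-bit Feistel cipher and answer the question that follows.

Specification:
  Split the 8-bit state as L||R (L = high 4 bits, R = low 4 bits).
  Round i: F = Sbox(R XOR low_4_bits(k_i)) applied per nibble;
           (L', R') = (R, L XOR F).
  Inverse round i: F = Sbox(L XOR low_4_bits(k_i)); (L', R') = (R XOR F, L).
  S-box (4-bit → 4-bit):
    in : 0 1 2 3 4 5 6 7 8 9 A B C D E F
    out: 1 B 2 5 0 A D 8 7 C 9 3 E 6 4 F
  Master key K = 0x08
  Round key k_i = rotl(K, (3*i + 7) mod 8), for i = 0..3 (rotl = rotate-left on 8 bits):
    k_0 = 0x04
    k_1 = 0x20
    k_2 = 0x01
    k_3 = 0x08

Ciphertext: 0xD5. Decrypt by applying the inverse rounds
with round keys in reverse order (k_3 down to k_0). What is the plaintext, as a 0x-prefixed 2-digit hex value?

s_0 = ciphertext = 0xD5
s_1 = InvRound(s_0, k_3) = 0xFD
s_2 = InvRound(s_1, k_2) = 0x9F
s_3 = InvRound(s_2, k_1) = 0x39
s_4 = InvRound(s_3, k_0) = 0x13

0x13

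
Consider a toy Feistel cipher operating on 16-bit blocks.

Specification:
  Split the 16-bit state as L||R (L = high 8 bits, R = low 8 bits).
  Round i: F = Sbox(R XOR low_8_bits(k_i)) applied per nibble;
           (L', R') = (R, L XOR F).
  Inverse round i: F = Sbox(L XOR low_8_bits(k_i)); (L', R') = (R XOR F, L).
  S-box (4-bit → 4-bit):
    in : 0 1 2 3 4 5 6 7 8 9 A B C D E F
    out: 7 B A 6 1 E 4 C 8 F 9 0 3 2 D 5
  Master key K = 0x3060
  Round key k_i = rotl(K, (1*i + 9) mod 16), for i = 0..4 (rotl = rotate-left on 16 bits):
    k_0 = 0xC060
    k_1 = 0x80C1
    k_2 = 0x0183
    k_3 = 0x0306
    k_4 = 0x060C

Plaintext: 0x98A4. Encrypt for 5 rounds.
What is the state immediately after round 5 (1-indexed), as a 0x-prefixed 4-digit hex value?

s_0 = plaintext = 0x98A4
s_1 = Round(s_0, k_0) = 0xA4A9
s_2 = Round(s_1, k_1) = 0xA9EC
s_3 = Round(s_2, k_2) = 0xECEC
s_4 = Round(s_3, k_3) = 0xEC35
s_5 = Round(s_4, k_4) = 0x3583

0x3583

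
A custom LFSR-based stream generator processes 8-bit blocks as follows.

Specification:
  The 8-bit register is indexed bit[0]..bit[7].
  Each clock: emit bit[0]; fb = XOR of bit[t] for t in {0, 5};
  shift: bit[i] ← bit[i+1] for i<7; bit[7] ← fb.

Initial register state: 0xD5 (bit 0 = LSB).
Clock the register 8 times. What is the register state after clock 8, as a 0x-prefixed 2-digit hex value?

0x8B

reg_0 = 0xD5
clock 1: out=1, reg = 0xEA
clock 2: out=0, reg = 0xF5
clock 3: out=1, reg = 0x7A
clock 4: out=0, reg = 0xBD
clock 5: out=1, reg = 0x5E
clock 6: out=0, reg = 0x2F
clock 7: out=1, reg = 0x17
clock 8: out=1, reg = 0x8B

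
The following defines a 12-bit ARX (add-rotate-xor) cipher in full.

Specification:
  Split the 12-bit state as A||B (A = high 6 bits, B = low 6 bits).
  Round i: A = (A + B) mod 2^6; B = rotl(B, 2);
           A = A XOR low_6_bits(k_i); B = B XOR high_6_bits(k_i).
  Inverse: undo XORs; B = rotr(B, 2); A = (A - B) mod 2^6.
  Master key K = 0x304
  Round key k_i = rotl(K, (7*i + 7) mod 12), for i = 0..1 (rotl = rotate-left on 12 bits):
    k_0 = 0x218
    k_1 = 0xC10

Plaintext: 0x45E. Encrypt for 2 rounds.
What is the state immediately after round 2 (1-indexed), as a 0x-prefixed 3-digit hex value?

s_0 = plaintext = 0x45E
s_1 = Round(s_0, k_0) = 0xDF1
s_2 = Round(s_1, k_1) = 0xE37

0xE37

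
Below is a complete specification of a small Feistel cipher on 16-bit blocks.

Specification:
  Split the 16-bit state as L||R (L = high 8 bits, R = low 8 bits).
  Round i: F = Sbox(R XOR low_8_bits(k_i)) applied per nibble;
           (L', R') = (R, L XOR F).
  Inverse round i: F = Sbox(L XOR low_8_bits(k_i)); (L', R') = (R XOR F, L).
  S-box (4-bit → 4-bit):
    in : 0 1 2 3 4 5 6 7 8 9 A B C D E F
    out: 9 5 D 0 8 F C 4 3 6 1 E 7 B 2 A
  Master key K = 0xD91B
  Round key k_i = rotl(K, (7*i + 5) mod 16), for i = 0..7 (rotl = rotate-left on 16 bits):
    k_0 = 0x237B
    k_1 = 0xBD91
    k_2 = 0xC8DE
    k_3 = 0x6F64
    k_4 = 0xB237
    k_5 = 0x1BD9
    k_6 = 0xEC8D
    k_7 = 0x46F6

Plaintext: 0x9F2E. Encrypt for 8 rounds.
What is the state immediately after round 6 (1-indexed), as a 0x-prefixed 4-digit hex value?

s_0 = plaintext = 0x9F2E
s_1 = Round(s_0, k_0) = 0x2E60
s_2 = Round(s_1, k_1) = 0x608B
s_3 = Round(s_2, k_2) = 0x8B9F
s_4 = Round(s_3, k_3) = 0x9F25
s_5 = Round(s_4, k_4) = 0x25C2
s_6 = Round(s_5, k_5) = 0xC27B
s_7 = Round(s_6, k_6) = 0x7B6E
s_8 = Round(s_7, k_7) = 0x6E18

0xC27B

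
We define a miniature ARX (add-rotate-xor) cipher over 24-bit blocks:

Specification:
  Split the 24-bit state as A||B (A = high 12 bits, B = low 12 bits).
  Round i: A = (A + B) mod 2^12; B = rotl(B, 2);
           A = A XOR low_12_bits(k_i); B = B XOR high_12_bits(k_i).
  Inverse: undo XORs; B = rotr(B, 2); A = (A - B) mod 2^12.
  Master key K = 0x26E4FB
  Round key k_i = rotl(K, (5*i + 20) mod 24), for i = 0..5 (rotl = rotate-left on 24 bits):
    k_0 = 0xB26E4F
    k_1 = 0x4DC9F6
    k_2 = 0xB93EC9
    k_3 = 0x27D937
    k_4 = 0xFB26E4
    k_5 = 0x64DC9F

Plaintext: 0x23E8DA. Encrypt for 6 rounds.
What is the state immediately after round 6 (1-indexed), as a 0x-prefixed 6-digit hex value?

s_0 = plaintext = 0x23E8DA
s_1 = Round(s_0, k_0) = 0x55784C
s_2 = Round(s_1, k_1) = 0x4555EE
s_3 = Round(s_2, k_2) = 0x48AC2A
s_4 = Round(s_3, k_3) = 0x9832D6
s_5 = Round(s_4, k_4) = 0xABD4EA
s_6 = Round(s_5, k_5) = 0x3385E4

0x3385E4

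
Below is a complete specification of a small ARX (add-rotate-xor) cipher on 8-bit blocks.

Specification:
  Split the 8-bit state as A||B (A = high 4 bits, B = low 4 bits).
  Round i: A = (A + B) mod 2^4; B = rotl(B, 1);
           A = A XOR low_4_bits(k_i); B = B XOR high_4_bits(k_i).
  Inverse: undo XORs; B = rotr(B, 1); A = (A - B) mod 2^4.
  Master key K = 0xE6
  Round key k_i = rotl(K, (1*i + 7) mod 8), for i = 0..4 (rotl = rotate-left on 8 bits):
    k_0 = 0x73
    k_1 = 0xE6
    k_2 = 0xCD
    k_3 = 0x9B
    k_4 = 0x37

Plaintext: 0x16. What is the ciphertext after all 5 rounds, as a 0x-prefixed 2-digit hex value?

s_0 = plaintext = 0x16
s_1 = Round(s_0, k_0) = 0x4B
s_2 = Round(s_1, k_1) = 0x99
s_3 = Round(s_2, k_2) = 0xFF
s_4 = Round(s_3, k_3) = 0x56
s_5 = Round(s_4, k_4) = 0xCF

0xCF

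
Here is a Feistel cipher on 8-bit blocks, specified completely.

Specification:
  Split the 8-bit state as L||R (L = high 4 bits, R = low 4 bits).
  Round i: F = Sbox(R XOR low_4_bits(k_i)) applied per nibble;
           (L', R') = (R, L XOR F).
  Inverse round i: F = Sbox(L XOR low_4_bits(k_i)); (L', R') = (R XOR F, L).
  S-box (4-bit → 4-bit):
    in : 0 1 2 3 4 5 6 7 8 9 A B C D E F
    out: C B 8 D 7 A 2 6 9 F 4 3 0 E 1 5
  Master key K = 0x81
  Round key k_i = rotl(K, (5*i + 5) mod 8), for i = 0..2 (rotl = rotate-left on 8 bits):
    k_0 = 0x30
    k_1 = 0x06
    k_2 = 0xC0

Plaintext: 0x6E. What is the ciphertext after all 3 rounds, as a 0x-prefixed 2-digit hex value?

0x5D

s_0 = plaintext = 0x6E
s_1 = Round(s_0, k_0) = 0xE7
s_2 = Round(s_1, k_1) = 0x75
s_3 = Round(s_2, k_2) = 0x5D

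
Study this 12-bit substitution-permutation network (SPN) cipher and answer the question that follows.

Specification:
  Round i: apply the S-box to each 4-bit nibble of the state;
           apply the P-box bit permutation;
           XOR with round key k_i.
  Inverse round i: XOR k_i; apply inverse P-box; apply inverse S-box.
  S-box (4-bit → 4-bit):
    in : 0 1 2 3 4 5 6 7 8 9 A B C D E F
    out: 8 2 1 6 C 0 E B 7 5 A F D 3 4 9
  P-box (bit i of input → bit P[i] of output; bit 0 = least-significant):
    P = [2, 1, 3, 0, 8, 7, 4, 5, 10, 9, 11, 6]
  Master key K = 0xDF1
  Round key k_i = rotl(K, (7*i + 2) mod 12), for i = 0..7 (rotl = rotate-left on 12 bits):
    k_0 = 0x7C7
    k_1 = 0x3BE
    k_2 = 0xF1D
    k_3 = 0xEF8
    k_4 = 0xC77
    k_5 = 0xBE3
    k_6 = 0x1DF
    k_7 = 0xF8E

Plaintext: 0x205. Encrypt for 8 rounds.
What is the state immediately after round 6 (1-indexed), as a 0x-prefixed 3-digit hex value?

0x79A

s_0 = plaintext = 0x205
s_1 = Round(s_0, k_0) = 0x3E7
s_2 = Round(s_1, k_1) = 0x9A9
s_3 = Round(s_2, k_2) = 0x3B1
s_4 = Round(s_3, k_3) = 0x54A
s_5 = Round(s_4, k_4) = 0xC44
s_6 = Round(s_5, k_5) = 0x79A
s_7 = Round(s_6, k_6) = 0x68C
s_8 = Round(s_7, k_7) = 0x453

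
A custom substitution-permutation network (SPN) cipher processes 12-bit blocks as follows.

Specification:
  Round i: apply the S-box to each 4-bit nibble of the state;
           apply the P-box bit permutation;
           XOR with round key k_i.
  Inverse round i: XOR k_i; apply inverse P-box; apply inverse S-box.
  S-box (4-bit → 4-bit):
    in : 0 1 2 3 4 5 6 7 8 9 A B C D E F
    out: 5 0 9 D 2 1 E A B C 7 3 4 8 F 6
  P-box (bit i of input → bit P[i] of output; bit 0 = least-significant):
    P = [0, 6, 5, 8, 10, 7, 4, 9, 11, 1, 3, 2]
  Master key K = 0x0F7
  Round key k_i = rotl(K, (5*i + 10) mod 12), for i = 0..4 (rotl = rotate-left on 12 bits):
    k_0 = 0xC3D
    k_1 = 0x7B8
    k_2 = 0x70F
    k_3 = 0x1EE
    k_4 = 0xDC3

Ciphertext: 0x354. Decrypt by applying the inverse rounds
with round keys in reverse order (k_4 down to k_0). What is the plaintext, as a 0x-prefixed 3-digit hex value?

0x162

s_0 = ciphertext = 0x354
s_1 = InvRound(s_0, k_4) = 0x8E5
s_2 = InvRound(s_1, k_3) = 0xA12
s_3 = InvRound(s_2, k_2) = 0x302
s_4 = InvRound(s_3, k_1) = 0xFAC
s_5 = InvRound(s_4, k_0) = 0x162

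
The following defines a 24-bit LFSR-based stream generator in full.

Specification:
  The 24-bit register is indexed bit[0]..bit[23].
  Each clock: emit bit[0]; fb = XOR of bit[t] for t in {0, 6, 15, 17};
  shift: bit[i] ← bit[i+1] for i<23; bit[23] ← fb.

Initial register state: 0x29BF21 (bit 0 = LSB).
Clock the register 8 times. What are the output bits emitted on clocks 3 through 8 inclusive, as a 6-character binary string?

reg_0 = 0x29BF21
clock 1: out=1, reg = 0x14DF90
clock 2: out=0, reg = 0x8A6FC8
clock 3: out=0, reg = 0x4537E4
clock 4: out=0, reg = 0xA29BF2
clock 5: out=0, reg = 0xD14DF9
clock 6: out=1, reg = 0x68A6FC
clock 7: out=0, reg = 0x34537E
clock 8: out=0, reg = 0x9A29BF

000100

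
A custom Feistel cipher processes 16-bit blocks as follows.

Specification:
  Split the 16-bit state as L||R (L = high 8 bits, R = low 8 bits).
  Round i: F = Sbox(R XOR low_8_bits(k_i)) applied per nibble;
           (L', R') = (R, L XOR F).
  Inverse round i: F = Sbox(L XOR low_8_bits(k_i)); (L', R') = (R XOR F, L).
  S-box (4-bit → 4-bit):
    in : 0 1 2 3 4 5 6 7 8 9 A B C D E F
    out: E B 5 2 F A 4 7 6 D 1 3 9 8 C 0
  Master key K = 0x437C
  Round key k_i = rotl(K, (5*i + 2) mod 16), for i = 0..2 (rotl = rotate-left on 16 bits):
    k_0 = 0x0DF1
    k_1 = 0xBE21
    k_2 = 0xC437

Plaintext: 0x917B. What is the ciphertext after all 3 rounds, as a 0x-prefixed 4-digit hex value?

0xF067

s_0 = plaintext = 0x917B
s_1 = Round(s_0, k_0) = 0x7BF0
s_2 = Round(s_1, k_1) = 0xF0F0
s_3 = Round(s_2, k_2) = 0xF067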